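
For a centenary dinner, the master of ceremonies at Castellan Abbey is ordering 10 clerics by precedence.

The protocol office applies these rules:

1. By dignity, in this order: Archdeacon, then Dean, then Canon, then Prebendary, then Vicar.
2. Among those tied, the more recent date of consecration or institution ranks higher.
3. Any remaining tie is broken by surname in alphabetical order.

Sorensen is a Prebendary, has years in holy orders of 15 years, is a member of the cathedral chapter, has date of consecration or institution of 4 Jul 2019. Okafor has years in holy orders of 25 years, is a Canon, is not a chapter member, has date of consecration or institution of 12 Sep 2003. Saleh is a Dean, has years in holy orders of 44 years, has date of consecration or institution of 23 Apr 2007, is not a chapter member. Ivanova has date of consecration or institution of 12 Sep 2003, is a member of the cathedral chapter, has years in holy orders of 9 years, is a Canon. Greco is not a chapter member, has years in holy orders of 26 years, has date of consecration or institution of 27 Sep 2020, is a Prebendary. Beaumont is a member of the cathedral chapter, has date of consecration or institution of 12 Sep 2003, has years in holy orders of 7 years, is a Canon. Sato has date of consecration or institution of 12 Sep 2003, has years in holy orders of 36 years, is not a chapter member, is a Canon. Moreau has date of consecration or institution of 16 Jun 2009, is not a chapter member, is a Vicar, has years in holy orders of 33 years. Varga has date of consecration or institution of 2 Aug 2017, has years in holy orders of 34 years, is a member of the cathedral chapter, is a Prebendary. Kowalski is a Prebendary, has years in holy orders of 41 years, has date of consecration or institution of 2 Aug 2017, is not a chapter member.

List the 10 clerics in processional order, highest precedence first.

Saleh, Beaumont, Ivanova, Okafor, Sato, Greco, Sorensen, Kowalski, Varga, Moreau

By dignity: Saleh (Dean); then Beaumont, Ivanova, Okafor and Sato (Canon); then Greco, Sorensen, Kowalski and Varga (Prebendary); then Moreau (Vicar).
Beaumont, Ivanova, Okafor and Sato all have date of consecration or institution 12 Sep 2003, so the next rule applies.
Among Beaumont, Ivanova, Okafor and Sato, alphabetically by surname: Beaumont before Ivanova before Okafor before Sato.
Among Greco, Sorensen, Kowalski and Varga, by date of consecration or institution (later first): Greco (27 Sep 2020) before Sorensen (4 Jul 2019) before Kowalski and Varga (2 Aug 2017).
Among Kowalski and Varga, alphabetically by surname: Kowalski before Varga.
Full order: Saleh, Beaumont, Ivanova, Okafor, Sato, Greco, Sorensen, Kowalski, Varga, Moreau.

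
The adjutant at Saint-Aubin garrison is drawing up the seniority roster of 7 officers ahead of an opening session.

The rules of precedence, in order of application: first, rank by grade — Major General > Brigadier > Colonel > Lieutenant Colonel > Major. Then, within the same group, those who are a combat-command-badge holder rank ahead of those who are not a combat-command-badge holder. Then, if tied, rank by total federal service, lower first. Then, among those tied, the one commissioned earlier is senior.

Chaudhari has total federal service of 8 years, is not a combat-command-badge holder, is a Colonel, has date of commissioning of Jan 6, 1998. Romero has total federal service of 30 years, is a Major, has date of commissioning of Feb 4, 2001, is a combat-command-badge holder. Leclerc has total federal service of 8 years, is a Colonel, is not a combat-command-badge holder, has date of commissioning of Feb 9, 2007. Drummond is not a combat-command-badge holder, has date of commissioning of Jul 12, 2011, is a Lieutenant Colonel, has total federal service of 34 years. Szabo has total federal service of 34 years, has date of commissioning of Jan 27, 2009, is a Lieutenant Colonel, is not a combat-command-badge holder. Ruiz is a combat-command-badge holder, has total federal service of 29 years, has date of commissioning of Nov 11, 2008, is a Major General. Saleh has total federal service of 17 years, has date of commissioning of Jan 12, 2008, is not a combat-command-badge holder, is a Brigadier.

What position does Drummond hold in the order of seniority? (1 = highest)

6

By grade: Ruiz (Major General); then Saleh (Brigadier); then Chaudhari and Leclerc (Colonel); then Szabo and Drummond (Lieutenant Colonel); then Romero (Major).
Chaudhari and Leclerc are each not a combat-command-badge holder, so the next rule applies.
Chaudhari and Leclerc both have total federal service 8 years, so the next rule applies.
Among Chaudhari and Leclerc, by date of commissioning (earlier first): Chaudhari (Jan 6, 1998) before Leclerc (Feb 9, 2007).
Szabo and Drummond are each not a combat-command-badge holder, so the next rule applies.
Szabo and Drummond both have total federal service 34 years, so the next rule applies.
Among Szabo and Drummond, by date of commissioning (earlier first): Szabo (Jan 27, 2009) before Drummond (Jul 12, 2011).
Order: Ruiz, Saleh, Chaudhari, Leclerc, Szabo, Drummond, Romero. So position 6.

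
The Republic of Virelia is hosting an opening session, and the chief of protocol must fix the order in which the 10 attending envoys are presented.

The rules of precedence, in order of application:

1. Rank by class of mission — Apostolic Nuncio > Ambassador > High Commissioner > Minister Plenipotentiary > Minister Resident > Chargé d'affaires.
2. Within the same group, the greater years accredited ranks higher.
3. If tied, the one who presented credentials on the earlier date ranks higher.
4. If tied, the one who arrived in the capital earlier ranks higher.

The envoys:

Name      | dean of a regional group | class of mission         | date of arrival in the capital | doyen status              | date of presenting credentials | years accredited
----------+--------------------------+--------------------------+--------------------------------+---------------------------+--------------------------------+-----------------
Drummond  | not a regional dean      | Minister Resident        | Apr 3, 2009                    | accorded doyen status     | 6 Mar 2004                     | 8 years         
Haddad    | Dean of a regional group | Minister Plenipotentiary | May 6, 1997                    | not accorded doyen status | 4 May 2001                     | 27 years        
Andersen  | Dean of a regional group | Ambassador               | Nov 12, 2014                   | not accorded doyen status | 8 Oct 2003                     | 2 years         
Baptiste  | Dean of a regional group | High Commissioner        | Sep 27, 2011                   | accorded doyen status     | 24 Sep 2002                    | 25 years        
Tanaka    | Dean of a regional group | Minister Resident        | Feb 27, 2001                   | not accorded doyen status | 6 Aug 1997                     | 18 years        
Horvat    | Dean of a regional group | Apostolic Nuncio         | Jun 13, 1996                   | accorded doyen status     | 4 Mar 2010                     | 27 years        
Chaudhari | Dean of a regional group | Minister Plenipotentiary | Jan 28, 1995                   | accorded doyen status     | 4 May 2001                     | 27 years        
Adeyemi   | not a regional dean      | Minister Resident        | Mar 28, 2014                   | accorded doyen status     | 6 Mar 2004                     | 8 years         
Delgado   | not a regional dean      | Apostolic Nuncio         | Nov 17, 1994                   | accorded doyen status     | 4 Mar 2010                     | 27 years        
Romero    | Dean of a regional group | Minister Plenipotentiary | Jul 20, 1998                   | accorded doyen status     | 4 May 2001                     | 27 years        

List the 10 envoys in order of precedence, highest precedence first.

By class of mission: Delgado and Horvat (Apostolic Nuncio); then Andersen (Ambassador); then Baptiste (High Commissioner); then Chaudhari, Haddad and Romero (Minister Plenipotentiary); then Tanaka, Drummond and Adeyemi (Minister Resident).
Delgado and Horvat both have years accredited 27 years, so the next rule applies.
Delgado and Horvat both have date of presenting credentials 4 Mar 2010, so the next rule applies.
Among Delgado and Horvat, by date of arrival in the capital (earlier first): Delgado (Nov 17, 1994) before Horvat (Jun 13, 1996).
Chaudhari, Haddad and Romero all have years accredited 27 years, so the next rule applies.
Chaudhari, Haddad and Romero all have date of presenting credentials 4 May 2001, so the next rule applies.
Among Chaudhari, Haddad and Romero, by date of arrival in the capital (earlier first): Chaudhari (Jan 28, 1995) before Haddad (May 6, 1997) before Romero (Jul 20, 1998).
Among Tanaka, Drummond and Adeyemi, by years accredited (higher first): Tanaka (18 years) before Drummond and Adeyemi (8 years).
Drummond and Adeyemi both have date of presenting credentials 6 Mar 2004, so the next rule applies.
Among Drummond and Adeyemi, by date of arrival in the capital (earlier first): Drummond (Apr 3, 2009) before Adeyemi (Mar 28, 2014).
Full order: Delgado, Horvat, Andersen, Baptiste, Chaudhari, Haddad, Romero, Tanaka, Drummond, Adeyemi.

Delgado, Horvat, Andersen, Baptiste, Chaudhari, Haddad, Romero, Tanaka, Drummond, Adeyemi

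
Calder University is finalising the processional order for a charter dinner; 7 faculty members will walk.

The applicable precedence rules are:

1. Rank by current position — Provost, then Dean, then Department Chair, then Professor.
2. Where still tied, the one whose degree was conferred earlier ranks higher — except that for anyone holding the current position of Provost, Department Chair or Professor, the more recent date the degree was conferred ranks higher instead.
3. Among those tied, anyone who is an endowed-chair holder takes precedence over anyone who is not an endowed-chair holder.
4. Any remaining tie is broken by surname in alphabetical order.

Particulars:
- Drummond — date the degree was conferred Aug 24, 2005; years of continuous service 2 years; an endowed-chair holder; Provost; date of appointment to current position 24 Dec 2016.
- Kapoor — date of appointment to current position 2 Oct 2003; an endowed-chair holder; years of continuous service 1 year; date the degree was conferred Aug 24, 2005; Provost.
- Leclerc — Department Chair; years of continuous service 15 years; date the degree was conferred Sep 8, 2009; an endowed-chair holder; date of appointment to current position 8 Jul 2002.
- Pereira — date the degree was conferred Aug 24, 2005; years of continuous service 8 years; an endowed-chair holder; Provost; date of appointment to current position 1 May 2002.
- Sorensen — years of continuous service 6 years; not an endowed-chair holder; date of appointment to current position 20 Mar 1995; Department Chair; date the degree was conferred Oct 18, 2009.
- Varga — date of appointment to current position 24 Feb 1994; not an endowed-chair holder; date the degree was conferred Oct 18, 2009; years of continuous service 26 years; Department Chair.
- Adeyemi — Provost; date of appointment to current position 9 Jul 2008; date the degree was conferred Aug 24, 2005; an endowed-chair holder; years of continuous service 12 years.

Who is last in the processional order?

Leclerc

By current position: Adeyemi, Drummond, Kapoor and Pereira (Provost); then Sorensen, Varga and Leclerc (Department Chair).
Adeyemi, Drummond, Kapoor and Pereira all have date the degree was conferred Aug 24, 2005, so the next rule applies.
Adeyemi, Drummond, Kapoor and Pereira are each an endowed-chair holder, so the next rule applies.
Among Adeyemi, Drummond, Kapoor and Pereira, alphabetically by surname: Adeyemi before Drummond before Kapoor before Pereira.
Among Sorensen, Varga and Leclerc, by date the degree was conferred (later first) (reversed rule for this group): Sorensen and Varga (Oct 18, 2009) before Leclerc (Sep 8, 2009).
Sorensen and Varga are each not an endowed-chair holder, so the next rule applies.
Among Sorensen and Varga, alphabetically by surname: Sorensen before Varga.
Order: Adeyemi, Drummond, Kapoor, Pereira, Sorensen, Varga, Leclerc.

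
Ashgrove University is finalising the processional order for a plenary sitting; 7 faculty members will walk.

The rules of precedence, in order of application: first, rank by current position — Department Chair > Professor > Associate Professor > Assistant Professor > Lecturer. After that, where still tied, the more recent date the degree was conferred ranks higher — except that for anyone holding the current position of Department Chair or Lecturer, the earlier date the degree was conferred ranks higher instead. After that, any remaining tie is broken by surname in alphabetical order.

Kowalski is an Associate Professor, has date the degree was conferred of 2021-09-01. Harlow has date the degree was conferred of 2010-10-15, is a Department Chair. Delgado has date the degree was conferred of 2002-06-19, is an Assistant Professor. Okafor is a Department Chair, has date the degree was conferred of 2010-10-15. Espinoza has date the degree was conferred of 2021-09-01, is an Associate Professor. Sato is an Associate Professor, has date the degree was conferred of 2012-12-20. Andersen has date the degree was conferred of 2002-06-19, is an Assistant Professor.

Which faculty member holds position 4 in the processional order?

By current position: Harlow and Okafor (Department Chair); then Espinoza, Kowalski and Sato (Associate Professor); then Andersen and Delgado (Assistant Professor).
Harlow and Okafor both have date the degree was conferred 2010-10-15, so the next rule applies.
Among Harlow and Okafor, alphabetically by surname: Harlow before Okafor.
Among Espinoza, Kowalski and Sato, by date the degree was conferred (later first): Espinoza and Kowalski (2021-09-01) before Sato (2012-12-20).
Among Espinoza and Kowalski, alphabetically by surname: Espinoza before Kowalski.
Andersen and Delgado both have date the degree was conferred 2002-06-19, so the next rule applies.
Among Andersen and Delgado, alphabetically by surname: Andersen before Delgado.
Order: Harlow, Okafor, Espinoza, Kowalski, Sato, Andersen, Delgado.

Kowalski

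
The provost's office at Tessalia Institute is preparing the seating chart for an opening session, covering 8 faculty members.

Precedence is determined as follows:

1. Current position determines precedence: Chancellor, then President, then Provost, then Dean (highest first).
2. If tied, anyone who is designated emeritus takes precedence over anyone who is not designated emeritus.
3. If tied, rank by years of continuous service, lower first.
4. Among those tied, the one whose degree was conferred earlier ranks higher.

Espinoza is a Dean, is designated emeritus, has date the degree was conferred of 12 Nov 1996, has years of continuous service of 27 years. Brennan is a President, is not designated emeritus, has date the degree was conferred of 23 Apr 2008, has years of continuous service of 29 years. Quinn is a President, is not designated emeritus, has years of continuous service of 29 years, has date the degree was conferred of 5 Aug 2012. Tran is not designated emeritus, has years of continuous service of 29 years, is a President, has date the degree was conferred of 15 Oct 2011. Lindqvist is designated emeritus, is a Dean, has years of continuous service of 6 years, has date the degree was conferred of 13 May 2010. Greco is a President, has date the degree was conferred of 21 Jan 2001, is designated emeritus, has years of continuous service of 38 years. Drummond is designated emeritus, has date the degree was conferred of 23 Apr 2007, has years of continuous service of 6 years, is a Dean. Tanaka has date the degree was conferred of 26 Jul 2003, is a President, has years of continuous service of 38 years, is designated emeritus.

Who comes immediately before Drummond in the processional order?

By current position: Greco, Tanaka, Brennan, Tran and Quinn (President); then Drummond, Lindqvist and Espinoza (Dean).
Among Greco, Tanaka, Brennan, Tran and Quinn, designated emeritus before not designated emeritus: Greco and Tanaka (designated emeritus) before Brennan, Tran and Quinn (not designated emeritus).
Greco and Tanaka both have years of continuous service 38 years, so the next rule applies.
Among Greco and Tanaka, by date the degree was conferred (earlier first): Greco (21 Jan 2001) before Tanaka (26 Jul 2003).
Brennan, Tran and Quinn all have years of continuous service 29 years, so the next rule applies.
Among Brennan, Tran and Quinn, by date the degree was conferred (earlier first): Brennan (23 Apr 2008) before Tran (15 Oct 2011) before Quinn (5 Aug 2012).
Drummond, Lindqvist and Espinoza are each designated emeritus, so the next rule applies.
Among Drummond, Lindqvist and Espinoza, by years of continuous service (lower first): Drummond and Lindqvist (6 years) before Espinoza (27 years).
Among Drummond and Lindqvist, by date the degree was conferred (earlier first): Drummond (23 Apr 2007) before Lindqvist (13 May 2010).
Order: Greco, Tanaka, Brennan, Tran, Quinn, Drummond, Lindqvist, Espinoza.

Quinn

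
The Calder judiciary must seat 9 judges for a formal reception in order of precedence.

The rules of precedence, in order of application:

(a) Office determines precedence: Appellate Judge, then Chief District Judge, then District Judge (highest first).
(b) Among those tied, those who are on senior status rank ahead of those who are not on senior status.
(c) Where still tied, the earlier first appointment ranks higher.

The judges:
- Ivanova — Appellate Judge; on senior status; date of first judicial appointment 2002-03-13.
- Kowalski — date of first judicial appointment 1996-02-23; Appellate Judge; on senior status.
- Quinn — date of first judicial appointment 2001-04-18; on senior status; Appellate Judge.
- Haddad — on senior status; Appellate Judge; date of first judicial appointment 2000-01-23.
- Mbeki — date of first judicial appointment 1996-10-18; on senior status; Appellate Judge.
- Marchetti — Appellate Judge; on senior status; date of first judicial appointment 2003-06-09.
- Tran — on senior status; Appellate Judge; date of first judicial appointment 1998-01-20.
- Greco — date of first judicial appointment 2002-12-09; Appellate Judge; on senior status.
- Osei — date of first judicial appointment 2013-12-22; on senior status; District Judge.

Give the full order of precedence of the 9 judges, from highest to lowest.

Kowalski, Mbeki, Tran, Haddad, Quinn, Ivanova, Greco, Marchetti, Osei

By office: Kowalski, Mbeki, Tran, Haddad, Quinn, Ivanova, Greco and Marchetti (Appellate Judge); then Osei (District Judge).
Kowalski, Mbeki, Tran, Haddad, Quinn, Ivanova, Greco and Marchetti are each on senior status, so the next rule applies.
Among Kowalski, Mbeki, Tran, Haddad, Quinn, Ivanova, Greco and Marchetti, by date of first judicial appointment (earlier first): Kowalski (1996-02-23) before Mbeki (1996-10-18) before Tran (1998-01-20) before Haddad (2000-01-23) before Quinn (2001-04-18) before Ivanova (2002-03-13) before Greco (2002-12-09) before Marchetti (2003-06-09).
Full order: Kowalski, Mbeki, Tran, Haddad, Quinn, Ivanova, Greco, Marchetti, Osei.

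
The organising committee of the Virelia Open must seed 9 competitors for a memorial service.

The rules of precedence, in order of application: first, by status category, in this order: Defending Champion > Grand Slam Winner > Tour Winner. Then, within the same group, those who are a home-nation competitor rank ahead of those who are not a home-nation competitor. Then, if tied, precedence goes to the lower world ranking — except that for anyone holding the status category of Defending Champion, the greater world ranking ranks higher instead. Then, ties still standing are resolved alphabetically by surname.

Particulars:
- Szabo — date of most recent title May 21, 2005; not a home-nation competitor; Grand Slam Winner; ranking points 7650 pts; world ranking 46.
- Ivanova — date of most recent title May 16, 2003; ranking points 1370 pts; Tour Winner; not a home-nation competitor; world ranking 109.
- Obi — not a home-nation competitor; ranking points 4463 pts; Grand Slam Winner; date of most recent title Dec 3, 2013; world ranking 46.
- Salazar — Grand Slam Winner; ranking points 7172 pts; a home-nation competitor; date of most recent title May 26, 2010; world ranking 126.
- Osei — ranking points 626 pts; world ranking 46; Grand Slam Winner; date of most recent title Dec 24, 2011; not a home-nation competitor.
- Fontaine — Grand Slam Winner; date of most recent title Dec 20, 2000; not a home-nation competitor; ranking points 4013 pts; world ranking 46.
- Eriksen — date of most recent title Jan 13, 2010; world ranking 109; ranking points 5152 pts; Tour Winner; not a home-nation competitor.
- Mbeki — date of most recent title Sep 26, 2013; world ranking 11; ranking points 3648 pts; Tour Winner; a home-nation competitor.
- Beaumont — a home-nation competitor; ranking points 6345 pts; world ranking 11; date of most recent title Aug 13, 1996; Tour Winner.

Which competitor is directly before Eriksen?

By status category: Salazar, Fontaine, Obi, Osei and Szabo (Grand Slam Winner); then Beaumont, Mbeki, Eriksen and Ivanova (Tour Winner).
Among Salazar, Fontaine, Obi, Osei and Szabo, a home-nation competitor before not a home-nation competitor: Salazar (a home-nation competitor) before Fontaine, Obi, Osei and Szabo (not a home-nation competitor).
Fontaine, Obi, Osei and Szabo all have world ranking 46, so the next rule applies.
Among Fontaine, Obi, Osei and Szabo, alphabetically by surname: Fontaine before Obi before Osei before Szabo.
Among Beaumont, Mbeki, Eriksen and Ivanova, a home-nation competitor before not a home-nation competitor: Beaumont and Mbeki (a home-nation competitor) before Eriksen and Ivanova (not a home-nation competitor).
Beaumont and Mbeki both have world ranking 11, so the next rule applies.
Among Beaumont and Mbeki, alphabetically by surname: Beaumont before Mbeki.
Eriksen and Ivanova both have world ranking 109, so the next rule applies.
Among Eriksen and Ivanova, alphabetically by surname: Eriksen before Ivanova.
Order: Salazar, Fontaine, Obi, Osei, Szabo, Beaumont, Mbeki, Eriksen, Ivanova.

Mbeki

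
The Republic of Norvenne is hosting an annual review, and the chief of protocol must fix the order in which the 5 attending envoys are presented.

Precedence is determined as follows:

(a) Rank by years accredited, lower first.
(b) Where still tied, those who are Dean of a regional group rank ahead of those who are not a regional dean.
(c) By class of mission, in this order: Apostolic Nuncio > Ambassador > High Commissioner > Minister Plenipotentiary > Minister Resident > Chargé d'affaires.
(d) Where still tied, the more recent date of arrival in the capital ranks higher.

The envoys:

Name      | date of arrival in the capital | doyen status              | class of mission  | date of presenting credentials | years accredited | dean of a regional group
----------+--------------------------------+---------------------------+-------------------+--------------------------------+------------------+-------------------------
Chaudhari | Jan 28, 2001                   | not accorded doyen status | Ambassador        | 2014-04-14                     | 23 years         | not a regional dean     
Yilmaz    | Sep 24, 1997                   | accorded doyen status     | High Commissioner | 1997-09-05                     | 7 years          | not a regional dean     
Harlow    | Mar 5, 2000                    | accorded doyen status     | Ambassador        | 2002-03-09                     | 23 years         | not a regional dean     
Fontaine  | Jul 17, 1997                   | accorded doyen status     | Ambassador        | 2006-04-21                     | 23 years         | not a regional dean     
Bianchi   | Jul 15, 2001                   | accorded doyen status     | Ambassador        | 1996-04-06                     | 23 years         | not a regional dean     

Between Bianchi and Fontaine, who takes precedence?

Bianchi

By years accredited (lower first): Yilmaz (7 years); then Bianchi, Chaudhari, Harlow and Fontaine (each 23 years).
Bianchi, Chaudhari, Harlow and Fontaine are each not a regional dean, so the next rule applies.
Bianchi, Chaudhari, Harlow and Fontaine are each Ambassador, so the next rule applies.
Among Bianchi, Chaudhari, Harlow and Fontaine, by date of arrival in the capital (later first): Bianchi (Jul 15, 2001) before Chaudhari (Jan 28, 2001) before Harlow (Mar 5, 2000) before Fontaine (Jul 17, 1997).
So Bianchi takes precedence.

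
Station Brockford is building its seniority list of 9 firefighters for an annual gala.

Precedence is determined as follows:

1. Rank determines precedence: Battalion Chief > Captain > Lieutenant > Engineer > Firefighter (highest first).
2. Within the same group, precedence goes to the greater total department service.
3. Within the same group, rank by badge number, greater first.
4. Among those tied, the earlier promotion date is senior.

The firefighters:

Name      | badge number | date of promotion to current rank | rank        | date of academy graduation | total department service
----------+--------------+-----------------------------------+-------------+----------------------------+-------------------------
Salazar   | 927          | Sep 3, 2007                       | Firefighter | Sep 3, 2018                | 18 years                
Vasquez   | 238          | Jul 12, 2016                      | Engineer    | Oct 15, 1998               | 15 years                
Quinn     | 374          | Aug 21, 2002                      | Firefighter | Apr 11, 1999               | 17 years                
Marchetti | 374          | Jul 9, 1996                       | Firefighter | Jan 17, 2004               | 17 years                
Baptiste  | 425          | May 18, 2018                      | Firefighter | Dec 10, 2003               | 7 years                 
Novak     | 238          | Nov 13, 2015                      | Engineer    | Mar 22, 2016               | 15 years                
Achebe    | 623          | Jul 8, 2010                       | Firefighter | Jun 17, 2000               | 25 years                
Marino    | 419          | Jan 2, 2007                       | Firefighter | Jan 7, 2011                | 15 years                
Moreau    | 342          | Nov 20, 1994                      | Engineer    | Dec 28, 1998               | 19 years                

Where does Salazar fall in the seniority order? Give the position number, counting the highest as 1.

By rank: Moreau, Novak and Vasquez (Engineer); then Achebe, Salazar, Marchetti, Quinn, Marino and Baptiste (Firefighter).
Among Moreau, Novak and Vasquez, by total department service (higher first): Moreau (19 years) before Novak and Vasquez (15 years).
Novak and Vasquez both have badge number 238, so the next rule applies.
Among Novak and Vasquez, by date of promotion to current rank (earlier first): Novak (Nov 13, 2015) before Vasquez (Jul 12, 2016).
Among Achebe, Salazar, Marchetti, Quinn, Marino and Baptiste, by total department service (higher first): Achebe (25 years) before Salazar (18 years) before Marchetti and Quinn (17 years) before Marino (15 years) before Baptiste (7 years).
Marchetti and Quinn both have badge number 374, so the next rule applies.
Among Marchetti and Quinn, by date of promotion to current rank (earlier first): Marchetti (Jul 9, 1996) before Quinn (Aug 21, 2002).
Order: Moreau, Novak, Vasquez, Achebe, Salazar, Marchetti, Quinn, Marino, Baptiste. So position 5.

5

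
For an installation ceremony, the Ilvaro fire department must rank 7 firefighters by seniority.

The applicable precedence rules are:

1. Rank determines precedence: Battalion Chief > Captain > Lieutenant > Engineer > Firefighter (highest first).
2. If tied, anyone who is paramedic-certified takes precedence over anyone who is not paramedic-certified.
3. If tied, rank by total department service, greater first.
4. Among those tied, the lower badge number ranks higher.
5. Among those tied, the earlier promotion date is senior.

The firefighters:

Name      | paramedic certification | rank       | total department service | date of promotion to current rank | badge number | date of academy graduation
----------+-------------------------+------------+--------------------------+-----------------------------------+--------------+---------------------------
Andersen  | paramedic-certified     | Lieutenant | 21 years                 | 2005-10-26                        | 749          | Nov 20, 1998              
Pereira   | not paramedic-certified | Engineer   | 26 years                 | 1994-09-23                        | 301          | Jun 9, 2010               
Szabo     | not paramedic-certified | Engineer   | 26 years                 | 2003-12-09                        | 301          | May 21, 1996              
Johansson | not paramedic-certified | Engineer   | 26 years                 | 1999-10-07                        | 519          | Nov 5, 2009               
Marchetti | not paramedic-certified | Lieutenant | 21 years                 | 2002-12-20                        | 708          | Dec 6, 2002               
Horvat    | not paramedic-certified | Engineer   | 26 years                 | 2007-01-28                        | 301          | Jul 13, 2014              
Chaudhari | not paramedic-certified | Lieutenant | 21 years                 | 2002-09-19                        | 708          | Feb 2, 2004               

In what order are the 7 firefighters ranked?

Andersen, Chaudhari, Marchetti, Pereira, Szabo, Horvat, Johansson

By rank: Andersen, Chaudhari and Marchetti (Lieutenant); then Pereira, Szabo, Horvat and Johansson (Engineer).
Among Andersen, Chaudhari and Marchetti, paramedic-certified before not paramedic-certified: Andersen (paramedic-certified) before Chaudhari and Marchetti (not paramedic-certified).
Chaudhari and Marchetti both have total department service 21 years, so the next rule applies.
Chaudhari and Marchetti both have badge number 708, so the next rule applies.
Among Chaudhari and Marchetti, by date of promotion to current rank (earlier first): Chaudhari (2002-09-19) before Marchetti (2002-12-20).
Pereira, Szabo, Horvat and Johansson are each not paramedic-certified, so the next rule applies.
Pereira, Szabo, Horvat and Johansson all have total department service 26 years, so the next rule applies.
Among Pereira, Szabo, Horvat and Johansson, by badge number (lower first): Pereira, Szabo and Horvat (301) before Johansson (519).
Among Pereira, Szabo and Horvat, by date of promotion to current rank (earlier first): Pereira (1994-09-23) before Szabo (2003-12-09) before Horvat (2007-01-28).
Full order: Andersen, Chaudhari, Marchetti, Pereira, Szabo, Horvat, Johansson.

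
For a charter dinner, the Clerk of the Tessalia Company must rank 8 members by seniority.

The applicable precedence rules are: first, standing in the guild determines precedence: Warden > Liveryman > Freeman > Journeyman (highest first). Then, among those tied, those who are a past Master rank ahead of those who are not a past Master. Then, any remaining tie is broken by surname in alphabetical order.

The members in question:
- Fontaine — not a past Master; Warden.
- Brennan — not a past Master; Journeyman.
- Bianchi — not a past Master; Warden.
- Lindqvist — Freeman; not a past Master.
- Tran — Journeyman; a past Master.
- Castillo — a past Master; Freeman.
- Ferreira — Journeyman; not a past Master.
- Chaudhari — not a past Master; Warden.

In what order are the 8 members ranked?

Bianchi, Chaudhari, Fontaine, Castillo, Lindqvist, Tran, Brennan, Ferreira

By standing in the guild: Bianchi, Chaudhari and Fontaine (Warden); then Castillo and Lindqvist (Freeman); then Tran, Brennan and Ferreira (Journeyman).
Bianchi, Chaudhari and Fontaine are each not a past Master, so the next rule applies.
Among Bianchi, Chaudhari and Fontaine, alphabetically by surname: Bianchi before Chaudhari before Fontaine.
Among Castillo and Lindqvist, a past Master before not a past Master: Castillo (a past Master) before Lindqvist (not a past Master).
Among Tran, Brennan and Ferreira, a past Master before not a past Master: Tran (a past Master) before Brennan and Ferreira (not a past Master).
Among Brennan and Ferreira, alphabetically by surname: Brennan before Ferreira.
Full order: Bianchi, Chaudhari, Fontaine, Castillo, Lindqvist, Tran, Brennan, Ferreira.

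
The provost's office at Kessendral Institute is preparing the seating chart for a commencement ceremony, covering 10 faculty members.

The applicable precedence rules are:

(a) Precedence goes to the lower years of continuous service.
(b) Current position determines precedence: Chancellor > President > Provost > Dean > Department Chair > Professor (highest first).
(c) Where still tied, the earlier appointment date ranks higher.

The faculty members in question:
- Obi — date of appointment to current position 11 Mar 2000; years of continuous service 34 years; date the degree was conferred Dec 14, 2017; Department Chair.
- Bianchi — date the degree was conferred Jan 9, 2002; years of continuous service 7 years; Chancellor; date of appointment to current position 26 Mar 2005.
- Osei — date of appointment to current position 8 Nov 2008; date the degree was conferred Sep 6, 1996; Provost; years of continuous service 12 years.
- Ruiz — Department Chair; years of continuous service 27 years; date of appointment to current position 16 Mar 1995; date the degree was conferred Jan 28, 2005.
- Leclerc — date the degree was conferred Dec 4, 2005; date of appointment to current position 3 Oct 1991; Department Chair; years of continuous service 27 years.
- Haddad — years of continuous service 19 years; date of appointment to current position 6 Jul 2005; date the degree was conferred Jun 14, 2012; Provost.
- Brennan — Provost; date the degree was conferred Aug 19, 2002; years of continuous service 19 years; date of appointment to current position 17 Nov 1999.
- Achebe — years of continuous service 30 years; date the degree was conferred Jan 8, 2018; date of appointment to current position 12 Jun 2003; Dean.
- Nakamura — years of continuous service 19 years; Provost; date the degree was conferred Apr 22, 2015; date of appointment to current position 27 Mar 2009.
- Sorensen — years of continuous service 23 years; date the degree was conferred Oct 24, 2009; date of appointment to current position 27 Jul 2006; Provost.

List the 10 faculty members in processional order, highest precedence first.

Bianchi, Osei, Brennan, Haddad, Nakamura, Sorensen, Leclerc, Ruiz, Achebe, Obi

By years of continuous service (lower first): Bianchi (7 years); then Osei (12 years); then Brennan, Haddad and Nakamura (each 19 years); then Sorensen (23 years); then Leclerc and Ruiz (both 27 years); then Achebe (30 years); then Obi (34 years).
Brennan, Haddad and Nakamura are each Provost, so the next rule applies.
Among Brennan, Haddad and Nakamura, by date of appointment to current position (earlier first): Brennan (17 Nov 1999) before Haddad (6 Jul 2005) before Nakamura (27 Mar 2009).
Leclerc and Ruiz are each Department Chair, so the next rule applies.
Among Leclerc and Ruiz, by date of appointment to current position (earlier first): Leclerc (3 Oct 1991) before Ruiz (16 Mar 1995).
Full order: Bianchi, Osei, Brennan, Haddad, Nakamura, Sorensen, Leclerc, Ruiz, Achebe, Obi.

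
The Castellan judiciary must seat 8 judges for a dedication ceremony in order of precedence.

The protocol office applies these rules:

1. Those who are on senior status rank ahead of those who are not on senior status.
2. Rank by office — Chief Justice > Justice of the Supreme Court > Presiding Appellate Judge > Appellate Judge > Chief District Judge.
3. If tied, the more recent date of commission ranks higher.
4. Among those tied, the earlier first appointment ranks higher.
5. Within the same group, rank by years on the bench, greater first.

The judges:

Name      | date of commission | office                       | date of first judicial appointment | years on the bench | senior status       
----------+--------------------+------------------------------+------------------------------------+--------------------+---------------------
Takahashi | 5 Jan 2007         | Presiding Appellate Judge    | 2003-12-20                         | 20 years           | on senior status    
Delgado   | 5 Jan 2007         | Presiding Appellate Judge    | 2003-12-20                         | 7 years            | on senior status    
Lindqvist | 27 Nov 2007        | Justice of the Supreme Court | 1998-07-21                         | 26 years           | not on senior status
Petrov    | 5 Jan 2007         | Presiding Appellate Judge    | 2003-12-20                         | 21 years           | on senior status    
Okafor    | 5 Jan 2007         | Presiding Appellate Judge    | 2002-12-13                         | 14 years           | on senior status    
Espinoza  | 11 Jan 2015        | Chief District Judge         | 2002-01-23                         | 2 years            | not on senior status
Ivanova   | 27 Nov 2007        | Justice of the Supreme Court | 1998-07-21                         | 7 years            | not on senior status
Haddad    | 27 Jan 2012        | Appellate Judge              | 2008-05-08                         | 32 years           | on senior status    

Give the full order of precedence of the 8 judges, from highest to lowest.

By the first rule: Okafor, Petrov, Takahashi, Delgado and Haddad (each on senior status); then Lindqvist, Ivanova and Espinoza (each not on senior status).
Among Okafor, Petrov, Takahashi, Delgado and Haddad, by office: Okafor, Petrov, Takahashi and Delgado (Presiding Appellate Judge) before Haddad (Appellate Judge).
Okafor, Petrov, Takahashi and Delgado all have date of commission 5 Jan 2007, so the next rule applies.
Among Okafor, Petrov, Takahashi and Delgado, by date of first judicial appointment (earlier first): Okafor (2002-12-13) before Petrov, Takahashi and Delgado (2003-12-20).
Among Petrov, Takahashi and Delgado, by years on the bench (higher first): Petrov (21 years) before Takahashi (20 years) before Delgado (7 years).
Among Lindqvist, Ivanova and Espinoza, by office: Lindqvist and Ivanova (Justice of the Supreme Court) before Espinoza (Chief District Judge).
Lindqvist and Ivanova both have date of commission 27 Nov 2007, so the next rule applies.
Lindqvist and Ivanova both have date of first judicial appointment 1998-07-21, so the next rule applies.
Among Lindqvist and Ivanova, by years on the bench (higher first): Lindqvist (26 years) before Ivanova (7 years).
Full order: Okafor, Petrov, Takahashi, Delgado, Haddad, Lindqvist, Ivanova, Espinoza.

Okafor, Petrov, Takahashi, Delgado, Haddad, Lindqvist, Ivanova, Espinoza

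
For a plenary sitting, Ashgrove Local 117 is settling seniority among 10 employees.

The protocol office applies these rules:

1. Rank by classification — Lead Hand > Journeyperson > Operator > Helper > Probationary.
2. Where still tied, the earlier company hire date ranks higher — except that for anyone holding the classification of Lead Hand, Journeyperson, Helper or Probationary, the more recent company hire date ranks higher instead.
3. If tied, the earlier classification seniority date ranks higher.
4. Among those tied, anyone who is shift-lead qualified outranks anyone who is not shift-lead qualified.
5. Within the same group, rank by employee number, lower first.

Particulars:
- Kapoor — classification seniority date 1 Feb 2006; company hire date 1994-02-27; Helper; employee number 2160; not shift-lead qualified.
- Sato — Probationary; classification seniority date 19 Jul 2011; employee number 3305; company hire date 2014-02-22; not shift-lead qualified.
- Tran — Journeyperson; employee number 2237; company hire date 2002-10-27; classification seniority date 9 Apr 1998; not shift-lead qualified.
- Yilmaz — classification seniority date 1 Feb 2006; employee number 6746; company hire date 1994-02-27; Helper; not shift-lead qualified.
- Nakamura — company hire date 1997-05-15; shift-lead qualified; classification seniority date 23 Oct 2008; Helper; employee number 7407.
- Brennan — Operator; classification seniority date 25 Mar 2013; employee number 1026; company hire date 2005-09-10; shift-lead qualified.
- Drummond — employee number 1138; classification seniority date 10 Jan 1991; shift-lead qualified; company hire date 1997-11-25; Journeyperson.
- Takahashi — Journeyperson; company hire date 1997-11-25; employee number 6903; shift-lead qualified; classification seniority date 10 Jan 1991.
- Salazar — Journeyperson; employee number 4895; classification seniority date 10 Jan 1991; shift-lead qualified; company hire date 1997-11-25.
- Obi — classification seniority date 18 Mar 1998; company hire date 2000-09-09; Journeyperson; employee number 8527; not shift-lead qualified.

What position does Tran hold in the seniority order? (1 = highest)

By classification: Tran, Obi, Drummond, Salazar and Takahashi (Journeyperson); then Brennan (Operator); then Nakamura, Kapoor and Yilmaz (Helper); then Sato (Probationary).
Among Tran, Obi, Drummond, Salazar and Takahashi, by company hire date (later first) (reversed rule for this group): Tran (2002-10-27) before Obi (2000-09-09) before Drummond, Salazar and Takahashi (1997-11-25).
Drummond, Salazar and Takahashi all have classification seniority date 10 Jan 1991, so the next rule applies.
Drummond, Salazar and Takahashi are each shift-lead qualified, so the next rule applies.
Among Drummond, Salazar and Takahashi, by employee number (lower first): Drummond (1138) before Salazar (4895) before Takahashi (6903).
Among Nakamura, Kapoor and Yilmaz, by company hire date (later first) (reversed rule for this group): Nakamura (1997-05-15) before Kapoor and Yilmaz (1994-02-27).
Kapoor and Yilmaz both have classification seniority date 1 Feb 2006, so the next rule applies.
Kapoor and Yilmaz are each not shift-lead qualified, so the next rule applies.
Among Kapoor and Yilmaz, by employee number (lower first): Kapoor (2160) before Yilmaz (6746).
Order: Tran, Obi, Drummond, Salazar, Takahashi, Brennan, Nakamura, Kapoor, Yilmaz, Sato. So position 1.

1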